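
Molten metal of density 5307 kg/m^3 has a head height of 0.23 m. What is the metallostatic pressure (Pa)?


Formula: P = rho * g * h
rho * g = 5307 * 9.81 = 52061.67 N/m^3
P = 52061.67 * 0.23 = 11974.1841 Pa

Final answer: 11974.1841 Pa


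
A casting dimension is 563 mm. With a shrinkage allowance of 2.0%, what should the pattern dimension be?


Formula: L_pattern = L_casting * (1 + shrinkage_rate/100)
Shrinkage factor = 1 + 2.0/100 = 1.02
L_pattern = 563 mm * 1.02 = 574.2600 mm

Answer: 574.2600 mm


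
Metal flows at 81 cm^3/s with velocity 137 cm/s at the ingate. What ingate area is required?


Formula: A_ingate = Q / v  (continuity equation)
A = 81 cm^3/s / 137 cm/s = 0.5912 cm^2

Answer: 0.5912 cm^2


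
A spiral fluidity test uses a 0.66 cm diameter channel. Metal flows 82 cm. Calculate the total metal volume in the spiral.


Formula: V = pi * (d/2)^2 * L  (cylinder volume)
Radius = 0.66/2 = 0.33 cm
V = pi * 0.33^2 * 82 = 28.0538 cm^3


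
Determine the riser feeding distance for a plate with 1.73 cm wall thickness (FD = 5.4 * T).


Formula: FD = 5.4 * T  (riser feeding-distance rule)
FD = 5.4 * 1.73 cm = 9.3420 cm

9.3420 cm


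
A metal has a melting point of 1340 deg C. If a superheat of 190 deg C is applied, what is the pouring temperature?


Formula: T_pour = T_melt + Superheat
T_pour = 1340 + 190 = 1530 deg C

Answer: 1530 deg C


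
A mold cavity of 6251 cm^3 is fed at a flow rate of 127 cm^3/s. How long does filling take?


Formula: t_fill = V_mold / Q_flow
t = 6251 cm^3 / 127 cm^3/s = 49.2205 s

Final answer: 49.2205 s


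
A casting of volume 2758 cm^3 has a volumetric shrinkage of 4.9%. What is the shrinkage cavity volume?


Formula: V_shrink = V_casting * shrinkage_pct / 100
V_shrink = 2758 cm^3 * 4.9 / 100 = 135.1420 cm^3


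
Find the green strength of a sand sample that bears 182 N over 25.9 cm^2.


Formula: Compressive Strength = Force / Area
Strength = 182 N / 25.9 cm^2 = 7.0270 N/cm^2

Final answer: 7.0270 N/cm^2


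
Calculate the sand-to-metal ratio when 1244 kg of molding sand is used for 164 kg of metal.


Formula: Sand-to-Metal Ratio = W_sand / W_metal
Ratio = 1244 kg / 164 kg = 7.5854

Answer: 7.5854


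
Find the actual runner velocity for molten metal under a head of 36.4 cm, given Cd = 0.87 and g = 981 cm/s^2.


Formula: v = Cd * sqrt(2 * g * h)  (Torricelli with discharge coefficient)
2*g*h = 2 * 981 * 36.4 = 71416.8 cm^2/s^2
sqrt(71416.8) = 267.23922 cm/s
v = 0.87 * 267.23922 = 232.4981 cm/s


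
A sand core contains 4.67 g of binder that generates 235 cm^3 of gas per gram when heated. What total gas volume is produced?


Formula: V_gas = W_binder * gas_evolution_rate
V = 4.67 g * 235 cm^3/g = 1097.4500 cm^3

Final answer: 1097.4500 cm^3


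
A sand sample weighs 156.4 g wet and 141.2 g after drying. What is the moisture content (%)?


Formula: MC = (W_wet - W_dry) / W_wet * 100
Water mass = 156.4 - 141.2 = 15.2 g
MC = 15.2 / 156.4 * 100 = 9.7187%

9.7187%


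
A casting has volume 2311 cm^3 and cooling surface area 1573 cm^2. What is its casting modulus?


Formula: Casting Modulus M = V / A
M = 2311 cm^3 / 1573 cm^2 = 1.4692 cm


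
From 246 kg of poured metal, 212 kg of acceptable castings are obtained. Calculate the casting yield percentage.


Formula: Casting Yield = (W_good / W_total) * 100
Yield = (212 kg / 246 kg) * 100 = 86.1789%

Answer: 86.1789%


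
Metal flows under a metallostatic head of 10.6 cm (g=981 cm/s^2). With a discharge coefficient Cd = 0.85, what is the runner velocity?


Formula: v = Cd * sqrt(2 * g * h)  (Torricelli with discharge coefficient)
2*g*h = 2 * 981 * 10.6 = 20797.2 cm^2/s^2
sqrt(20797.2) = 144.21234 cm/s
v = 0.85 * 144.21234 = 122.5805 cm/s

Answer: 122.5805 cm/s


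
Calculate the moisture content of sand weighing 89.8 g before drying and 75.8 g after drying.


Formula: MC = (W_wet - W_dry) / W_wet * 100
Water mass = 89.8 - 75.8 = 14.0 g
MC = 14.0 / 89.8 * 100 = 15.5902%

Final answer: 15.5902%


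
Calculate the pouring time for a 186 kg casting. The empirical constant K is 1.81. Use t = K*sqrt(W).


Formula: t = K * sqrt(W)
sqrt(W) = sqrt(186) = 13.63818
t = 1.81 * 13.63818 = 24.6851 s

Final answer: 24.6851 s


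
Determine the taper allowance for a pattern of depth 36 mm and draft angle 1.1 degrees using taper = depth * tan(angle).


Formula: taper = depth * tan(draft_angle)
tan(1.1 deg) = 0.0192010
taper = 36 mm * 0.0192010 = 0.6912 mm


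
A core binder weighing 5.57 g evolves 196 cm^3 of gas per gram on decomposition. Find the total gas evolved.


Formula: V_gas = W_binder * gas_evolution_rate
V = 5.57 g * 196 cm^3/g = 1091.7200 cm^3

1091.7200 cm^3


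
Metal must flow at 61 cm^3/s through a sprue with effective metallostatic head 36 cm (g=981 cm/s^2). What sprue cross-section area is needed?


Formula: v = sqrt(2*g*h), A = Q/v
Velocity: v = sqrt(2 * 981 * 36) = sqrt(70632) = 265.7668 cm/s
Sprue area: A = Q / v = 61 / 265.7668 = 0.2295 cm^2

Final answer: 0.2295 cm^2


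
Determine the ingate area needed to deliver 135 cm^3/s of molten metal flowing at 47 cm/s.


Formula: A_ingate = Q / v  (continuity equation)
A = 135 cm^3/s / 47 cm/s = 2.8723 cm^2

Answer: 2.8723 cm^2


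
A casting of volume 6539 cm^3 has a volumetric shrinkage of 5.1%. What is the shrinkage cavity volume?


Formula: V_shrink = V_casting * shrinkage_pct / 100
V_shrink = 6539 cm^3 * 5.1 / 100 = 333.4890 cm^3


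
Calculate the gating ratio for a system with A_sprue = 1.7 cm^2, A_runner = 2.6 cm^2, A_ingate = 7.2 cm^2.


Sprue:Runner:Ingate = 1 : 2.6/1.7 : 7.2/1.7 = 1:1.53:4.24

Final answer: 1:1.53:4.24


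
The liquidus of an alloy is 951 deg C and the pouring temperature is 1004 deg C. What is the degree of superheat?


Formula: Superheat = T_pour - T_melt
Superheat = 1004 - 951 = 53 deg C

Answer: 53 deg C


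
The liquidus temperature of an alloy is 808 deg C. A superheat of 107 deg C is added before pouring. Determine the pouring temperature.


Formula: T_pour = T_melt + Superheat
T_pour = 808 + 107 = 915 deg C

915 deg C


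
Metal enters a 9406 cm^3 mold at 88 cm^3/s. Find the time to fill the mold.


Formula: t_fill = V_mold / Q_flow
t = 9406 cm^3 / 88 cm^3/s = 106.8864 s

Final answer: 106.8864 s


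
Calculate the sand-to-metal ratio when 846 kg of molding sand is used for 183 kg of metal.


Formula: Sand-to-Metal Ratio = W_sand / W_metal
Ratio = 846 kg / 183 kg = 4.6230


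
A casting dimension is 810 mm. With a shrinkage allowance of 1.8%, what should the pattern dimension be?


Formula: L_pattern = L_casting * (1 + shrinkage_rate/100)
Shrinkage factor = 1 + 1.8/100 = 1.018
L_pattern = 810 mm * 1.018 = 824.5800 mm

Final answer: 824.5800 mm


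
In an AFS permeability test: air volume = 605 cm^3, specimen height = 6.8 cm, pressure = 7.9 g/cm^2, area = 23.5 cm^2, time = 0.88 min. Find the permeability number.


Formula: Permeability Number P = (V * H) / (p * A * t)
Numerator: V * H = 605 * 6.8 = 4114.0
Denominator: p * A * t = 7.9 * 23.5 * 0.88 = 163.372
P = 4114.0 / 163.372 = 25.1818

25.1818


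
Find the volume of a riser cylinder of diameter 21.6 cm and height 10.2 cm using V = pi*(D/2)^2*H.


Formula: V = pi * (D/2)^2 * H  (cylinder volume)
Radius = D/2 = 21.6/2 = 10.8 cm
V = pi * 10.8^2 * 10.2 = 3737.6407 cm^3

3737.6407 cm^3


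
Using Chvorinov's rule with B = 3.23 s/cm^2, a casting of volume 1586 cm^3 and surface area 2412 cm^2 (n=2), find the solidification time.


Formula: t_s = B * (V/A)^n  (Chvorinov's rule, n=2)
Modulus M = V/A = 1586/2412 = 0.657546 cm
M^2 = 0.657546^2 = 0.432367 cm^2
t_s = 3.23 * 0.432367 = 1.3965 s

Answer: 1.3965 s


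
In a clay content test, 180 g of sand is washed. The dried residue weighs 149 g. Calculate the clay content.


Formula: Clay% = (W_total - W_washed) / W_total * 100
Clay mass = 180 - 149 = 31 g
Clay% = 31 / 180 * 100 = 17.2222%

17.2222%


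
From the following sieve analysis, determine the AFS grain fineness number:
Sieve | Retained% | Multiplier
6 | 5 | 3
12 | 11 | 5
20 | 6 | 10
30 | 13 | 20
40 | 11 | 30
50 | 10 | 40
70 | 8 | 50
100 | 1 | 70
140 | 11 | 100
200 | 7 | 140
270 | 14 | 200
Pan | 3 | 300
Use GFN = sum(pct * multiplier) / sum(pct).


Formula: GFN = sum(pct * multiplier) / sum(pct)
sum(pct * multiplier) = 7370
sum(pct) = 100
GFN = 7370 / 100 = 73.70


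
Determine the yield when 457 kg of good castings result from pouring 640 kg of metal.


Formula: Casting Yield = (W_good / W_total) * 100
Yield = (457 kg / 640 kg) * 100 = 71.4062%


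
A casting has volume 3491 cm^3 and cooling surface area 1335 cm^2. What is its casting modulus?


Formula: Casting Modulus M = V / A
M = 3491 cm^3 / 1335 cm^2 = 2.6150 cm

Answer: 2.6150 cm


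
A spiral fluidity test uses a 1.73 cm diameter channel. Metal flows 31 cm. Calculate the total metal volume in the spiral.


Formula: V = pi * (d/2)^2 * L  (cylinder volume)
Radius = 1.73/2 = 0.865 cm
V = pi * 0.865^2 * 31 = 72.8692 cm^3

Answer: 72.8692 cm^3


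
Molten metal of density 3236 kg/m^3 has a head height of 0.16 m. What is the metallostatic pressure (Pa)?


Formula: P = rho * g * h
rho * g = 3236 * 9.81 = 31745.16 N/m^3
P = 31745.16 * 0.16 = 5079.2256 Pa

5079.2256 Pa


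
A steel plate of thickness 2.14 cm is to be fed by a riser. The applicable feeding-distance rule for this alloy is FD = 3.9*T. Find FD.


Formula: FD = 3.9 * T  (riser feeding-distance rule)
FD = 3.9 * 2.14 cm = 8.3460 cm


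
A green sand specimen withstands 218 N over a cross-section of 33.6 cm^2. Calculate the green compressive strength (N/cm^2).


Formula: Compressive Strength = Force / Area
Strength = 218 N / 33.6 cm^2 = 6.4881 N/cm^2


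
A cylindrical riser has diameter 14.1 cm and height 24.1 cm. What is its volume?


Formula: V = pi * (D/2)^2 * H  (cylinder volume)
Radius = D/2 = 14.1/2 = 7.05 cm
V = pi * 7.05^2 * 24.1 = 3763.0947 cm^3

Final answer: 3763.0947 cm^3


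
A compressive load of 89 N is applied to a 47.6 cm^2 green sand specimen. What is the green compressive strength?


Formula: Compressive Strength = Force / Area
Strength = 89 N / 47.6 cm^2 = 1.8697 N/cm^2

1.8697 N/cm^2


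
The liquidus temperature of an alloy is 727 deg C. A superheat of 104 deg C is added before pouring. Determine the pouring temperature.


Formula: T_pour = T_melt + Superheat
T_pour = 727 + 104 = 831 deg C

831 deg C


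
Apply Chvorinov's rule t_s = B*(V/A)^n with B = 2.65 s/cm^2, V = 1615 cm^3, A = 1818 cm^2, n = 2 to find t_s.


Formula: t_s = B * (V/A)^n  (Chvorinov's rule, n=2)
Modulus M = V/A = 1615/1818 = 0.888339 cm
M^2 = 0.888339^2 = 0.789146 cm^2
t_s = 2.65 * 0.789146 = 2.0912 s

Final answer: 2.0912 s


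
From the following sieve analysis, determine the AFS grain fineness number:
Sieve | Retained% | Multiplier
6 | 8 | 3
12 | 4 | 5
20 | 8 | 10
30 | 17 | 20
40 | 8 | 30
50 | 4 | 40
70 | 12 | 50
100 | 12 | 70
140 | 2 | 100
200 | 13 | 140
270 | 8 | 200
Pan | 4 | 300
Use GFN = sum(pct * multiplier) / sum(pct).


Formula: GFN = sum(pct * multiplier) / sum(pct)
sum(pct * multiplier) = 7124
sum(pct) = 100
GFN = 7124 / 100 = 71.24

Final answer: 71.24


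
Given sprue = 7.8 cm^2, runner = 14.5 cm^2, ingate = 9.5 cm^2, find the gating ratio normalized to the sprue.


Sprue:Runner:Ingate = 1 : 14.5/7.8 : 9.5/7.8 = 1:1.86:1.22

1:1.86:1.22


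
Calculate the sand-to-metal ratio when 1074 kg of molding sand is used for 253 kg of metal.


Formula: Sand-to-Metal Ratio = W_sand / W_metal
Ratio = 1074 kg / 253 kg = 4.2451

Answer: 4.2451


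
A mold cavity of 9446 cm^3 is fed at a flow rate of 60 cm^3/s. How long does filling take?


Formula: t_fill = V_mold / Q_flow
t = 9446 cm^3 / 60 cm^3/s = 157.4333 s


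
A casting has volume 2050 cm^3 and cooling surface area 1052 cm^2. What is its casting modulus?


Formula: Casting Modulus M = V / A
M = 2050 cm^3 / 1052 cm^2 = 1.9487 cm

1.9487 cm


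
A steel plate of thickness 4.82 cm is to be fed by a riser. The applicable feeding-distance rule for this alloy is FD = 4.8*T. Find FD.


Formula: FD = 4.8 * T  (riser feeding-distance rule)
FD = 4.8 * 4.82 cm = 23.1360 cm

Final answer: 23.1360 cm


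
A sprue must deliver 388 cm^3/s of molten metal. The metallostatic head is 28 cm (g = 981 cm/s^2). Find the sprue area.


Formula: v = sqrt(2*g*h), A = Q/v
Velocity: v = sqrt(2 * 981 * 28) = sqrt(54936) = 234.3843 cm/s
Sprue area: A = Q / v = 388 / 234.3843 = 1.6554 cm^2


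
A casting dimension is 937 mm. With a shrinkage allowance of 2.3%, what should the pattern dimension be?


Formula: L_pattern = L_casting * (1 + shrinkage_rate/100)
Shrinkage factor = 1 + 2.3/100 = 1.023
L_pattern = 937 mm * 1.023 = 958.5510 mm

958.5510 mm


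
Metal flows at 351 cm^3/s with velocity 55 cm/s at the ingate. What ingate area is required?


Formula: A_ingate = Q / v  (continuity equation)
A = 351 cm^3/s / 55 cm/s = 6.3818 cm^2

Final answer: 6.3818 cm^2


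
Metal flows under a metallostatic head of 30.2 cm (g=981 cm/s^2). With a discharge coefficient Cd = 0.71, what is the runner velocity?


Formula: v = Cd * sqrt(2 * g * h)  (Torricelli with discharge coefficient)
2*g*h = 2 * 981 * 30.2 = 59252.4 cm^2/s^2
sqrt(59252.4) = 243.41816 cm/s
v = 0.71 * 243.41816 = 172.8269 cm/s

Answer: 172.8269 cm/s


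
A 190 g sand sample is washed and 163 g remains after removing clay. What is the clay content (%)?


Formula: Clay% = (W_total - W_washed) / W_total * 100
Clay mass = 190 - 163 = 27 g
Clay% = 27 / 190 * 100 = 14.2105%

Final answer: 14.2105%


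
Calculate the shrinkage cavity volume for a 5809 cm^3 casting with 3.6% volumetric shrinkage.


Formula: V_shrink = V_casting * shrinkage_pct / 100
V_shrink = 5809 cm^3 * 3.6 / 100 = 209.1240 cm^3

Final answer: 209.1240 cm^3


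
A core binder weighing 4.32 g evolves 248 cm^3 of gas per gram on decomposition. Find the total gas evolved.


Formula: V_gas = W_binder * gas_evolution_rate
V = 4.32 g * 248 cm^3/g = 1071.3600 cm^3

1071.3600 cm^3


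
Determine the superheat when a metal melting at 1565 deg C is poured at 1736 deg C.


Formula: Superheat = T_pour - T_melt
Superheat = 1736 - 1565 = 171 deg C


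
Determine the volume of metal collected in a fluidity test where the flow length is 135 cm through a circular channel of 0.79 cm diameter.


Formula: V = pi * (d/2)^2 * L  (cylinder volume)
Radius = 0.79/2 = 0.395 cm
V = pi * 0.395^2 * 135 = 66.1725 cm^3

66.1725 cm^3


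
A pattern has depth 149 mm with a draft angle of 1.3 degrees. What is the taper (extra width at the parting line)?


Formula: taper = depth * tan(draft_angle)
tan(1.3 deg) = 0.0226932
taper = 149 mm * 0.0226932 = 3.3813 mm

3.3813 mm


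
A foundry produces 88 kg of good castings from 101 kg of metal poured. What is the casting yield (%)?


Formula: Casting Yield = (W_good / W_total) * 100
Yield = (88 kg / 101 kg) * 100 = 87.1287%

Answer: 87.1287%


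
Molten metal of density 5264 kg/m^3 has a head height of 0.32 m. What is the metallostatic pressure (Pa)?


Formula: P = rho * g * h
rho * g = 5264 * 9.81 = 51639.84 N/m^3
P = 51639.84 * 0.32 = 16524.7488 Pa

Final answer: 16524.7488 Pa


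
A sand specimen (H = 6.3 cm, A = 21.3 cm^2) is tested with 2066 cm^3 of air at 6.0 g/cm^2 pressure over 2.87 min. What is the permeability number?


Formula: Permeability Number P = (V * H) / (p * A * t)
Numerator: V * H = 2066 * 6.3 = 13015.8
Denominator: p * A * t = 6.0 * 21.3 * 2.87 = 366.786
P = 13015.8 / 366.786 = 35.4861


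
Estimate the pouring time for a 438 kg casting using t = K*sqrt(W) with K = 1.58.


Formula: t = K * sqrt(W)
sqrt(W) = sqrt(438) = 20.92845
t = 1.58 * 20.92845 = 33.0670 s

Final answer: 33.0670 s


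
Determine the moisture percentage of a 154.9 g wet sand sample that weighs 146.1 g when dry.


Formula: MC = (W_wet - W_dry) / W_wet * 100
Water mass = 154.9 - 146.1 = 8.8 g
MC = 8.8 / 154.9 * 100 = 5.6811%

Answer: 5.6811%


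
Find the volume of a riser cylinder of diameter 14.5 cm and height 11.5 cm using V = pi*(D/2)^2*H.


Formula: V = pi * (D/2)^2 * H  (cylinder volume)
Radius = D/2 = 14.5/2 = 7.25 cm
V = pi * 7.25^2 * 11.5 = 1898.9946 cm^3


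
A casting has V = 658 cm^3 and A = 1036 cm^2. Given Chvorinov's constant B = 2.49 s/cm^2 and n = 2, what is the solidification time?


Formula: t_s = B * (V/A)^n  (Chvorinov's rule, n=2)
Modulus M = V/A = 658/1036 = 0.635135 cm
M^2 = 0.635135^2 = 0.403396 cm^2
t_s = 2.49 * 0.403396 = 1.0045 s


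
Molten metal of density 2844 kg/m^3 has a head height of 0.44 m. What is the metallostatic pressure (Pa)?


Formula: P = rho * g * h
rho * g = 2844 * 9.81 = 27899.64 N/m^3
P = 27899.64 * 0.44 = 12275.8416 Pa

Answer: 12275.8416 Pa


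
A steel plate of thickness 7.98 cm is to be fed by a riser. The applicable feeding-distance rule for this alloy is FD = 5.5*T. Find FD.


Formula: FD = 5.5 * T  (riser feeding-distance rule)
FD = 5.5 * 7.98 cm = 43.8900 cm

43.8900 cm


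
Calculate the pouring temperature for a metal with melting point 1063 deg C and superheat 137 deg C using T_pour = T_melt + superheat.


Formula: T_pour = T_melt + Superheat
T_pour = 1063 + 137 = 1200 deg C


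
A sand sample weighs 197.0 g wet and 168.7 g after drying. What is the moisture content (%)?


Formula: MC = (W_wet - W_dry) / W_wet * 100
Water mass = 197.0 - 168.7 = 28.3 g
MC = 28.3 / 197.0 * 100 = 14.3655%

Final answer: 14.3655%


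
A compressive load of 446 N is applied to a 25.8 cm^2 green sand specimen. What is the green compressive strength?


Formula: Compressive Strength = Force / Area
Strength = 446 N / 25.8 cm^2 = 17.2868 N/cm^2


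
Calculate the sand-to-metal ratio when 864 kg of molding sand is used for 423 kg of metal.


Formula: Sand-to-Metal Ratio = W_sand / W_metal
Ratio = 864 kg / 423 kg = 2.0426

Final answer: 2.0426


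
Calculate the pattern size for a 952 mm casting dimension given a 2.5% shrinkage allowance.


Formula: L_pattern = L_casting * (1 + shrinkage_rate/100)
Shrinkage factor = 1 + 2.5/100 = 1.025
L_pattern = 952 mm * 1.025 = 975.8000 mm

Final answer: 975.8000 mm


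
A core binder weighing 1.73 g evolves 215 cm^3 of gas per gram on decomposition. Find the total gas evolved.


Formula: V_gas = W_binder * gas_evolution_rate
V = 1.73 g * 215 cm^3/g = 371.9500 cm^3

Final answer: 371.9500 cm^3


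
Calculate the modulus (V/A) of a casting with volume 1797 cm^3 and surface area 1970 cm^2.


Formula: Casting Modulus M = V / A
M = 1797 cm^3 / 1970 cm^2 = 0.9122 cm

Final answer: 0.9122 cm


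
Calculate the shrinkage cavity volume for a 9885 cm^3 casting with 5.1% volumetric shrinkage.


Formula: V_shrink = V_casting * shrinkage_pct / 100
V_shrink = 9885 cm^3 * 5.1 / 100 = 504.1350 cm^3

504.1350 cm^3


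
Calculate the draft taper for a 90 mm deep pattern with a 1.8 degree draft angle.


Formula: taper = depth * tan(draft_angle)
tan(1.8 deg) = 0.0314263
taper = 90 mm * 0.0314263 = 2.8284 mm


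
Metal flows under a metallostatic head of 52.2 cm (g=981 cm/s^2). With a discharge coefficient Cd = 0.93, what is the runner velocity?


Formula: v = Cd * sqrt(2 * g * h)  (Torricelli with discharge coefficient)
2*g*h = 2 * 981 * 52.2 = 102416.4 cm^2/s^2
sqrt(102416.4) = 320.02562 cm/s
v = 0.93 * 320.02562 = 297.6238 cm/s


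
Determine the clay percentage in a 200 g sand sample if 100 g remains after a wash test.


Formula: Clay% = (W_total - W_washed) / W_total * 100
Clay mass = 200 - 100 = 100 g
Clay% = 100 / 200 * 100 = 50.0000%

50.0000%


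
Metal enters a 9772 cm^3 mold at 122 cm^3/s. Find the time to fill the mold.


Formula: t_fill = V_mold / Q_flow
t = 9772 cm^3 / 122 cm^3/s = 80.0984 s

80.0984 s


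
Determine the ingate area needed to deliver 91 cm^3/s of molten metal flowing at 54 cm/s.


Formula: A_ingate = Q / v  (continuity equation)
A = 91 cm^3/s / 54 cm/s = 1.6852 cm^2

Answer: 1.6852 cm^2


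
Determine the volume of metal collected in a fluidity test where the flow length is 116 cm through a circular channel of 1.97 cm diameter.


Formula: V = pi * (d/2)^2 * L  (cylinder volume)
Radius = 1.97/2 = 0.985 cm
V = pi * 0.985^2 * 116 = 353.5740 cm^3

Final answer: 353.5740 cm^3


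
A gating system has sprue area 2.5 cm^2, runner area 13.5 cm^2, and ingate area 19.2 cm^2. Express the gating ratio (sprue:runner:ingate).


Sprue:Runner:Ingate = 1 : 13.5/2.5 : 19.2/2.5 = 1:5.40:7.68

Answer: 1:5.40:7.68


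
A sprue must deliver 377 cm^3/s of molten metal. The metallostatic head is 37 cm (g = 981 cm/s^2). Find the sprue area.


Formula: v = sqrt(2*g*h), A = Q/v
Velocity: v = sqrt(2 * 981 * 37) = sqrt(72594) = 269.4327 cm/s
Sprue area: A = Q / v = 377 / 269.4327 = 1.3992 cm^2

Answer: 1.3992 cm^2


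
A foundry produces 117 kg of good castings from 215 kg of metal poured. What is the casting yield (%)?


Formula: Casting Yield = (W_good / W_total) * 100
Yield = (117 kg / 215 kg) * 100 = 54.4186%

Final answer: 54.4186%


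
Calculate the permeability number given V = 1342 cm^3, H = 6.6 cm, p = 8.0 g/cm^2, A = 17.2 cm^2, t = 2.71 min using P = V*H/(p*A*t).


Formula: Permeability Number P = (V * H) / (p * A * t)
Numerator: V * H = 1342 * 6.6 = 8857.2
Denominator: p * A * t = 8.0 * 17.2 * 2.71 = 372.896
P = 8857.2 / 372.896 = 23.7525


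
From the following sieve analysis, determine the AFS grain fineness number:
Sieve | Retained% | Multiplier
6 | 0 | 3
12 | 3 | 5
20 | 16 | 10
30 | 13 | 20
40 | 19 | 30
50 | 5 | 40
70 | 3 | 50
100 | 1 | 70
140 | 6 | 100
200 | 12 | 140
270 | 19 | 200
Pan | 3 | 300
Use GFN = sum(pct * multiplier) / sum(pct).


Formula: GFN = sum(pct * multiplier) / sum(pct)
sum(pct * multiplier) = 8405
sum(pct) = 100
GFN = 8405 / 100 = 84.05

Answer: 84.05


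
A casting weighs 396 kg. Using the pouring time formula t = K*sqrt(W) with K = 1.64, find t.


Formula: t = K * sqrt(W)
sqrt(W) = sqrt(396) = 19.89975
t = 1.64 * 19.89975 = 32.6356 s

Final answer: 32.6356 s


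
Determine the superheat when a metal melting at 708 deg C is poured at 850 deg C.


Formula: Superheat = T_pour - T_melt
Superheat = 850 - 708 = 142 deg C

Final answer: 142 deg C


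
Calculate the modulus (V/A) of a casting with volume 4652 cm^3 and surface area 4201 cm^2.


Formula: Casting Modulus M = V / A
M = 4652 cm^3 / 4201 cm^2 = 1.1074 cm

Final answer: 1.1074 cm


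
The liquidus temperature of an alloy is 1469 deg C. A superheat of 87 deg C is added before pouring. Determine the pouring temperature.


Formula: T_pour = T_melt + Superheat
T_pour = 1469 + 87 = 1556 deg C

Final answer: 1556 deg C


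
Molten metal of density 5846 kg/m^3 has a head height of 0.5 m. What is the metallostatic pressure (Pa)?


Formula: P = rho * g * h
rho * g = 5846 * 9.81 = 57349.26 N/m^3
P = 57349.26 * 0.5 = 28674.6300 Pa


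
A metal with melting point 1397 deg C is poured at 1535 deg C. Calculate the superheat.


Formula: Superheat = T_pour - T_melt
Superheat = 1535 - 1397 = 138 deg C

Answer: 138 deg C


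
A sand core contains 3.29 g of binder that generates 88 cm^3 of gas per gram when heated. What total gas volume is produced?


Formula: V_gas = W_binder * gas_evolution_rate
V = 3.29 g * 88 cm^3/g = 289.5200 cm^3

Final answer: 289.5200 cm^3


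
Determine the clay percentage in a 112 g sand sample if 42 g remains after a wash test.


Formula: Clay% = (W_total - W_washed) / W_total * 100
Clay mass = 112 - 42 = 70 g
Clay% = 70 / 112 * 100 = 62.5000%

Answer: 62.5000%


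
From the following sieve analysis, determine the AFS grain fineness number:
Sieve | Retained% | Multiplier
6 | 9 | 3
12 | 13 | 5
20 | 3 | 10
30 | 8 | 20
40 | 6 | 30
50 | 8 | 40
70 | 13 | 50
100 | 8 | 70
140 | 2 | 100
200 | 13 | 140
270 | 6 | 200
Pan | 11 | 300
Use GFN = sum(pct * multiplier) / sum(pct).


Formula: GFN = sum(pct * multiplier) / sum(pct)
sum(pct * multiplier) = 8512
sum(pct) = 100
GFN = 8512 / 100 = 85.12

Final answer: 85.12


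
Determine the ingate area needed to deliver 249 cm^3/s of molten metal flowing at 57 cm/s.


Formula: A_ingate = Q / v  (continuity equation)
A = 249 cm^3/s / 57 cm/s = 4.3684 cm^2

Answer: 4.3684 cm^2


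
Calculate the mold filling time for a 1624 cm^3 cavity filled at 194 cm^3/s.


Formula: t_fill = V_mold / Q_flow
t = 1624 cm^3 / 194 cm^3/s = 8.3711 s

8.3711 s


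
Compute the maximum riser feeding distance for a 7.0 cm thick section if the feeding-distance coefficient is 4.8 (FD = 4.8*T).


Formula: FD = 4.8 * T  (riser feeding-distance rule)
FD = 4.8 * 7.0 cm = 33.6000 cm

Answer: 33.6000 cm


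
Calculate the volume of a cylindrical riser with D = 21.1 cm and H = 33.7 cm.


Formula: V = pi * (D/2)^2 * H  (cylinder volume)
Radius = D/2 = 21.1/2 = 10.55 cm
V = pi * 10.55^2 * 33.7 = 11783.7818 cm^3

Final answer: 11783.7818 cm^3


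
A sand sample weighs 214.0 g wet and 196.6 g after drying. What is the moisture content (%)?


Formula: MC = (W_wet - W_dry) / W_wet * 100
Water mass = 214.0 - 196.6 = 17.4 g
MC = 17.4 / 214.0 * 100 = 8.1308%

Final answer: 8.1308%


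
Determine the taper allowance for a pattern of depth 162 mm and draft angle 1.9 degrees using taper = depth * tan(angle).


Formula: taper = depth * tan(draft_angle)
tan(1.9 deg) = 0.0331734
taper = 162 mm * 0.0331734 = 5.3741 mm

5.3741 mm


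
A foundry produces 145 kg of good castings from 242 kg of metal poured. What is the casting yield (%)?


Formula: Casting Yield = (W_good / W_total) * 100
Yield = (145 kg / 242 kg) * 100 = 59.9174%

Answer: 59.9174%


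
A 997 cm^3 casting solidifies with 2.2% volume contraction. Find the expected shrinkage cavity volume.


Formula: V_shrink = V_casting * shrinkage_pct / 100
V_shrink = 997 cm^3 * 2.2 / 100 = 21.9340 cm^3

Final answer: 21.9340 cm^3


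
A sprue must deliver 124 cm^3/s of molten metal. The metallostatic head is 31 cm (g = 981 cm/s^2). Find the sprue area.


Formula: v = sqrt(2*g*h), A = Q/v
Velocity: v = sqrt(2 * 981 * 31) = sqrt(60822) = 246.6212 cm/s
Sprue area: A = Q / v = 124 / 246.6212 = 0.5028 cm^2

0.5028 cm^2


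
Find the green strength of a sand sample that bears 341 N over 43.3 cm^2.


Formula: Compressive Strength = Force / Area
Strength = 341 N / 43.3 cm^2 = 7.8753 N/cm^2

7.8753 N/cm^2


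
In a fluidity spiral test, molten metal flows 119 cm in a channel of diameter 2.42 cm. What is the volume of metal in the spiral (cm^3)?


Formula: V = pi * (d/2)^2 * L  (cylinder volume)
Radius = 2.42/2 = 1.21 cm
V = pi * 1.21^2 * 119 = 547.3531 cm^3


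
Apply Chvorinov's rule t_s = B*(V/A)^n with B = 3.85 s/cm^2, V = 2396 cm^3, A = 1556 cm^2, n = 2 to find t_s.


Formula: t_s = B * (V/A)^n  (Chvorinov's rule, n=2)
Modulus M = V/A = 2396/1556 = 1.539846 cm
M^2 = 1.539846^2 = 2.371126 cm^2
t_s = 3.85 * 2.371126 = 9.1288 s

Final answer: 9.1288 s


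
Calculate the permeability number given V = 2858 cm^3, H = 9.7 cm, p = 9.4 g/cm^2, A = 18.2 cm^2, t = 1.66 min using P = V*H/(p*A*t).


Formula: Permeability Number P = (V * H) / (p * A * t)
Numerator: V * H = 2858 * 9.7 = 27722.6
Denominator: p * A * t = 9.4 * 18.2 * 1.66 = 283.9928
P = 27722.6 / 283.9928 = 97.6173

97.6173


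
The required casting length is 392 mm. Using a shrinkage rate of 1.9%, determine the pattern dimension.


Formula: L_pattern = L_casting * (1 + shrinkage_rate/100)
Shrinkage factor = 1 + 1.9/100 = 1.019
L_pattern = 392 mm * 1.019 = 399.4480 mm

Final answer: 399.4480 mm


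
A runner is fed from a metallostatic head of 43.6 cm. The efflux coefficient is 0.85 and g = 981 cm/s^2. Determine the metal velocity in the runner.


Formula: v = Cd * sqrt(2 * g * h)  (Torricelli with discharge coefficient)
2*g*h = 2 * 981 * 43.6 = 85543.2 cm^2/s^2
sqrt(85543.2) = 292.47769 cm/s
v = 0.85 * 292.47769 = 248.6060 cm/s

248.6060 cm/s


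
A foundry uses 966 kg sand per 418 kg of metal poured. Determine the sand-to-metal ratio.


Formula: Sand-to-Metal Ratio = W_sand / W_metal
Ratio = 966 kg / 418 kg = 2.3110

Final answer: 2.3110


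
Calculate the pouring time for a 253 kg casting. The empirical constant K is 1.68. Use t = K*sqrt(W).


Formula: t = K * sqrt(W)
sqrt(W) = sqrt(253) = 15.90597
t = 1.68 * 15.90597 = 26.7220 s

Final answer: 26.7220 s


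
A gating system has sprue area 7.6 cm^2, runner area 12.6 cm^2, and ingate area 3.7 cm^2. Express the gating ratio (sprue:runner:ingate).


Sprue:Runner:Ingate = 1 : 12.6/7.6 : 3.7/7.6 = 1:1.66:0.49


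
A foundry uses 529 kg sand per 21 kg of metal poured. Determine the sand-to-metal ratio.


Formula: Sand-to-Metal Ratio = W_sand / W_metal
Ratio = 529 kg / 21 kg = 25.1905

25.1905


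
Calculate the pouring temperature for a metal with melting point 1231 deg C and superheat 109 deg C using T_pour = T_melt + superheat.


Formula: T_pour = T_melt + Superheat
T_pour = 1231 + 109 = 1340 deg C


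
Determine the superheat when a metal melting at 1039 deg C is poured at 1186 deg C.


Formula: Superheat = T_pour - T_melt
Superheat = 1186 - 1039 = 147 deg C

Final answer: 147 deg C


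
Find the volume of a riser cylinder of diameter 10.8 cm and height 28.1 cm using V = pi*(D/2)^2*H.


Formula: V = pi * (D/2)^2 * H  (cylinder volume)
Radius = D/2 = 10.8/2 = 5.4 cm
V = pi * 5.4^2 * 28.1 = 2574.2085 cm^3


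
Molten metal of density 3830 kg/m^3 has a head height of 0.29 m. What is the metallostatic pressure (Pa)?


Formula: P = rho * g * h
rho * g = 3830 * 9.81 = 37572.3 N/m^3
P = 37572.3 * 0.29 = 10895.9670 Pa

10895.9670 Pa


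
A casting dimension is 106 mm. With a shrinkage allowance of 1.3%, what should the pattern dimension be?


Formula: L_pattern = L_casting * (1 + shrinkage_rate/100)
Shrinkage factor = 1 + 1.3/100 = 1.013
L_pattern = 106 mm * 1.013 = 107.3780 mm


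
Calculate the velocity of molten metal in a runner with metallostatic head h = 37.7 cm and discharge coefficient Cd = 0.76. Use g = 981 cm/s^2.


Formula: v = Cd * sqrt(2 * g * h)  (Torricelli with discharge coefficient)
2*g*h = 2 * 981 * 37.7 = 73967.4 cm^2/s^2
sqrt(73967.4) = 271.96948 cm/s
v = 0.76 * 271.96948 = 206.6968 cm/s

Answer: 206.6968 cm/s


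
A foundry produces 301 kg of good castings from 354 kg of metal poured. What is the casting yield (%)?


Formula: Casting Yield = (W_good / W_total) * 100
Yield = (301 kg / 354 kg) * 100 = 85.0282%

Answer: 85.0282%


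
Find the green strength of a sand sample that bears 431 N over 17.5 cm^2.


Formula: Compressive Strength = Force / Area
Strength = 431 N / 17.5 cm^2 = 24.6286 N/cm^2

Final answer: 24.6286 N/cm^2


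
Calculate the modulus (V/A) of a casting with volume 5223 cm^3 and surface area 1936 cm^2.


Formula: Casting Modulus M = V / A
M = 5223 cm^3 / 1936 cm^2 = 2.6978 cm

Final answer: 2.6978 cm


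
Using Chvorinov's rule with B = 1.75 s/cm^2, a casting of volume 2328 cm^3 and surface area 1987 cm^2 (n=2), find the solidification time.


Formula: t_s = B * (V/A)^n  (Chvorinov's rule, n=2)
Modulus M = V/A = 2328/1987 = 1.171616 cm
M^2 = 1.171616^2 = 1.372684 cm^2
t_s = 1.75 * 1.372684 = 2.4022 s


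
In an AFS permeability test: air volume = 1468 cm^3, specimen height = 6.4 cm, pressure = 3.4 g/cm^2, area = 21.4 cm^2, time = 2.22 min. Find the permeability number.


Formula: Permeability Number P = (V * H) / (p * A * t)
Numerator: V * H = 1468 * 6.4 = 9395.2
Denominator: p * A * t = 3.4 * 21.4 * 2.22 = 161.5272
P = 9395.2 / 161.5272 = 58.1648


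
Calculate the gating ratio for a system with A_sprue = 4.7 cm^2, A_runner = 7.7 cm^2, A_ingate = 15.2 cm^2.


Sprue:Runner:Ingate = 1 : 7.7/4.7 : 15.2/4.7 = 1:1.64:3.23


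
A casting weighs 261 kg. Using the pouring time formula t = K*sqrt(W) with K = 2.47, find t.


Formula: t = K * sqrt(W)
sqrt(W) = sqrt(261) = 16.15549
t = 2.47 * 16.15549 = 39.9041 s

39.9041 s


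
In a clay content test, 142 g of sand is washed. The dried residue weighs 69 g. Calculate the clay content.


Formula: Clay% = (W_total - W_washed) / W_total * 100
Clay mass = 142 - 69 = 73 g
Clay% = 73 / 142 * 100 = 51.4085%

Answer: 51.4085%


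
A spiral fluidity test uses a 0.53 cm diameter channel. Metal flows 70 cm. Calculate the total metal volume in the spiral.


Formula: V = pi * (d/2)^2 * L  (cylinder volume)
Radius = 0.53/2 = 0.265 cm
V = pi * 0.265^2 * 70 = 15.4433 cm^3

15.4433 cm^3


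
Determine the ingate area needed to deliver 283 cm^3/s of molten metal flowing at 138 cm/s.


Formula: A_ingate = Q / v  (continuity equation)
A = 283 cm^3/s / 138 cm/s = 2.0507 cm^2


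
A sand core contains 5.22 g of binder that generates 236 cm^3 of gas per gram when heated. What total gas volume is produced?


Formula: V_gas = W_binder * gas_evolution_rate
V = 5.22 g * 236 cm^3/g = 1231.9200 cm^3


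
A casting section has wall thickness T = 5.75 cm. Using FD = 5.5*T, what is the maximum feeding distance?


Formula: FD = 5.5 * T  (riser feeding-distance rule)
FD = 5.5 * 5.75 cm = 31.6250 cm

31.6250 cm


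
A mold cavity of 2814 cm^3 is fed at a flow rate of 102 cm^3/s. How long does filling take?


Formula: t_fill = V_mold / Q_flow
t = 2814 cm^3 / 102 cm^3/s = 27.5882 s

Final answer: 27.5882 s


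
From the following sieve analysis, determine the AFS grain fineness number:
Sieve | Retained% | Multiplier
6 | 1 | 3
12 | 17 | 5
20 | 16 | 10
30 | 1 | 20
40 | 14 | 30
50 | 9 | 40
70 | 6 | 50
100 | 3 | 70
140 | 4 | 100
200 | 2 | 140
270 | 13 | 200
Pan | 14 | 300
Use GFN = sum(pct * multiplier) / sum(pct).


Formula: GFN = sum(pct * multiplier) / sum(pct)
sum(pct * multiplier) = 9038
sum(pct) = 100
GFN = 9038 / 100 = 90.38

Final answer: 90.38


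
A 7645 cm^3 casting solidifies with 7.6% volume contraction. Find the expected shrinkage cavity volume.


Formula: V_shrink = V_casting * shrinkage_pct / 100
V_shrink = 7645 cm^3 * 7.6 / 100 = 581.0200 cm^3

Final answer: 581.0200 cm^3


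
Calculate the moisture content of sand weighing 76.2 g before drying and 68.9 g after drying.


Formula: MC = (W_wet - W_dry) / W_wet * 100
Water mass = 76.2 - 68.9 = 7.3 g
MC = 7.3 / 76.2 * 100 = 9.5801%


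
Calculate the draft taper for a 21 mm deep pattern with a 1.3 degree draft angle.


Formula: taper = depth * tan(draft_angle)
tan(1.3 deg) = 0.0226932
taper = 21 mm * 0.0226932 = 0.4766 mm

0.4766 mm


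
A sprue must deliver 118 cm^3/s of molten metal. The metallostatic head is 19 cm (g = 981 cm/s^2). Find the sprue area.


Formula: v = sqrt(2*g*h), A = Q/v
Velocity: v = sqrt(2 * 981 * 19) = sqrt(37278) = 193.0751 cm/s
Sprue area: A = Q / v = 118 / 193.0751 = 0.6112 cm^2


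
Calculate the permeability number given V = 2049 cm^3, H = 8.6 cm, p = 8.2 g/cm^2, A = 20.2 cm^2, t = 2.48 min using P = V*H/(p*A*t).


Formula: Permeability Number P = (V * H) / (p * A * t)
Numerator: V * H = 2049 * 8.6 = 17621.4
Denominator: p * A * t = 8.2 * 20.2 * 2.48 = 410.7872
P = 17621.4 / 410.7872 = 42.8967


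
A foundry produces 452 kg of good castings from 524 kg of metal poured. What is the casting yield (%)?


Formula: Casting Yield = (W_good / W_total) * 100
Yield = (452 kg / 524 kg) * 100 = 86.2595%

86.2595%


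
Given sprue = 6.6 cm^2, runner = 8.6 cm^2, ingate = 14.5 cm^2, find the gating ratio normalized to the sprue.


Sprue:Runner:Ingate = 1 : 8.6/6.6 : 14.5/6.6 = 1:1.30:2.20


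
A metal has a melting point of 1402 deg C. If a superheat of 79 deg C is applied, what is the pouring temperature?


Formula: T_pour = T_melt + Superheat
T_pour = 1402 + 79 = 1481 deg C

Answer: 1481 deg C


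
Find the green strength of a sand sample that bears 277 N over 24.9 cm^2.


Formula: Compressive Strength = Force / Area
Strength = 277 N / 24.9 cm^2 = 11.1245 N/cm^2

Answer: 11.1245 N/cm^2


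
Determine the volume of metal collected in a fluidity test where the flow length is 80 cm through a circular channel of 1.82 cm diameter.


Formula: V = pi * (d/2)^2 * L  (cylinder volume)
Radius = 1.82/2 = 0.91 cm
V = pi * 0.91^2 * 80 = 208.1242 cm^3


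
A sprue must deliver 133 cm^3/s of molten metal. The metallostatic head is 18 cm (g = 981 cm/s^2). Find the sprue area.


Formula: v = sqrt(2*g*h), A = Q/v
Velocity: v = sqrt(2 * 981 * 18) = sqrt(35316) = 187.9255 cm/s
Sprue area: A = Q / v = 133 / 187.9255 = 0.7077 cm^2

Answer: 0.7077 cm^2


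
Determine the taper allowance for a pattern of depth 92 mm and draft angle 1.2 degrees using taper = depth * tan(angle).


Formula: taper = depth * tan(draft_angle)
tan(1.2 deg) = 0.0209470
taper = 92 mm * 0.0209470 = 1.9271 mm


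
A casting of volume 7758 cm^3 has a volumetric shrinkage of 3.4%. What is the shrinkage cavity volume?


Formula: V_shrink = V_casting * shrinkage_pct / 100
V_shrink = 7758 cm^3 * 3.4 / 100 = 263.7720 cm^3

Final answer: 263.7720 cm^3


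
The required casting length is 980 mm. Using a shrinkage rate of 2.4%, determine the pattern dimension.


Formula: L_pattern = L_casting * (1 + shrinkage_rate/100)
Shrinkage factor = 1 + 2.4/100 = 1.024
L_pattern = 980 mm * 1.024 = 1003.5200 mm

Final answer: 1003.5200 mm


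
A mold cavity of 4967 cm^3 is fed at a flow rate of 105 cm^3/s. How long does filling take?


Formula: t_fill = V_mold / Q_flow
t = 4967 cm^3 / 105 cm^3/s = 47.3048 s

Answer: 47.3048 s


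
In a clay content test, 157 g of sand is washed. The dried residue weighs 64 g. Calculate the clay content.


Formula: Clay% = (W_total - W_washed) / W_total * 100
Clay mass = 157 - 64 = 93 g
Clay% = 93 / 157 * 100 = 59.2357%

59.2357%


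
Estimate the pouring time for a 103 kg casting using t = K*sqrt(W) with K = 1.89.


Formula: t = K * sqrt(W)
sqrt(W) = sqrt(103) = 10.14889
t = 1.89 * 10.14889 = 19.1814 s

19.1814 s


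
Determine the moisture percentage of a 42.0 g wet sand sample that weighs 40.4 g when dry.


Formula: MC = (W_wet - W_dry) / W_wet * 100
Water mass = 42.0 - 40.4 = 1.6 g
MC = 1.6 / 42.0 * 100 = 3.8095%


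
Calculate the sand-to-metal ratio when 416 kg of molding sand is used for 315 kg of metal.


Formula: Sand-to-Metal Ratio = W_sand / W_metal
Ratio = 416 kg / 315 kg = 1.3206

Answer: 1.3206


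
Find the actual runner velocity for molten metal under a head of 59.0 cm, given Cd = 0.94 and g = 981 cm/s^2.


Formula: v = Cd * sqrt(2 * g * h)  (Torricelli with discharge coefficient)
2*g*h = 2 * 981 * 59.0 = 115758.0 cm^2/s^2
sqrt(115758.0) = 340.23227 cm/s
v = 0.94 * 340.23227 = 319.8183 cm/s

319.8183 cm/s


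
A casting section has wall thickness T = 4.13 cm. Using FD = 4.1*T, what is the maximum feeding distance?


Formula: FD = 4.1 * T  (riser feeding-distance rule)
FD = 4.1 * 4.13 cm = 16.9330 cm


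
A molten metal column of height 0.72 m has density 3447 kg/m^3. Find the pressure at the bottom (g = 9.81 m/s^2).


Formula: P = rho * g * h
rho * g = 3447 * 9.81 = 33815.07 N/m^3
P = 33815.07 * 0.72 = 24346.8504 Pa


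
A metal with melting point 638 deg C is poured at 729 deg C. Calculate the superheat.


Formula: Superheat = T_pour - T_melt
Superheat = 729 - 638 = 91 deg C

Final answer: 91 deg C


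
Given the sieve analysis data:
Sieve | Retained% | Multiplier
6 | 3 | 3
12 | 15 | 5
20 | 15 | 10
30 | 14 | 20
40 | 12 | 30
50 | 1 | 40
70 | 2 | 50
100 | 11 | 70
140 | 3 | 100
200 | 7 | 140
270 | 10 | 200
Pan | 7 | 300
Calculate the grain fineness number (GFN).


Formula: GFN = sum(pct * multiplier) / sum(pct)
sum(pct * multiplier) = 7164
sum(pct) = 100
GFN = 7164 / 100 = 71.64

71.64


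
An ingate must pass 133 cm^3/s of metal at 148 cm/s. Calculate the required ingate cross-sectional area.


Formula: A_ingate = Q / v  (continuity equation)
A = 133 cm^3/s / 148 cm/s = 0.8986 cm^2

Final answer: 0.8986 cm^2
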